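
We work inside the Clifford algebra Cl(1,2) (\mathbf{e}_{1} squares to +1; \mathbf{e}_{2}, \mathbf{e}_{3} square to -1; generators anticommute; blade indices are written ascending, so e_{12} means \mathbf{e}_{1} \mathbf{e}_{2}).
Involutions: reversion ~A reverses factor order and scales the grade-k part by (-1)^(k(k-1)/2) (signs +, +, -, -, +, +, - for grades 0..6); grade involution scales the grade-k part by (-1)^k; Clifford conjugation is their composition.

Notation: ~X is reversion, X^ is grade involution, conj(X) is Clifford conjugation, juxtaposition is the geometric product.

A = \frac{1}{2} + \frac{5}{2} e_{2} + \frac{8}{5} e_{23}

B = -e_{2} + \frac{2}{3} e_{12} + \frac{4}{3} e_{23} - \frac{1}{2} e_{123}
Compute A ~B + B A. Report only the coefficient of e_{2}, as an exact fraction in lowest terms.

first term: \frac{139}{30} - \frac{37}{15} e_{1} - \frac{1}{2} e_{2} + \frac{26}{15} e_{3} - \frac{1}{3} e_{12} + \frac{11}{60} e_{13} - \frac{2}{3} e_{23} + \frac{1}{4} e_{123}
second term: \frac{11}{30} - \frac{13}{15} e_{1} - \frac{1}{2} e_{2} + \frac{74}{15} e_{3} + \frac{1}{3} e_{12} - \frac{139}{60} e_{13} + \frac{2}{3} e_{23} - \frac{1}{4} e_{123}
Answer: -1


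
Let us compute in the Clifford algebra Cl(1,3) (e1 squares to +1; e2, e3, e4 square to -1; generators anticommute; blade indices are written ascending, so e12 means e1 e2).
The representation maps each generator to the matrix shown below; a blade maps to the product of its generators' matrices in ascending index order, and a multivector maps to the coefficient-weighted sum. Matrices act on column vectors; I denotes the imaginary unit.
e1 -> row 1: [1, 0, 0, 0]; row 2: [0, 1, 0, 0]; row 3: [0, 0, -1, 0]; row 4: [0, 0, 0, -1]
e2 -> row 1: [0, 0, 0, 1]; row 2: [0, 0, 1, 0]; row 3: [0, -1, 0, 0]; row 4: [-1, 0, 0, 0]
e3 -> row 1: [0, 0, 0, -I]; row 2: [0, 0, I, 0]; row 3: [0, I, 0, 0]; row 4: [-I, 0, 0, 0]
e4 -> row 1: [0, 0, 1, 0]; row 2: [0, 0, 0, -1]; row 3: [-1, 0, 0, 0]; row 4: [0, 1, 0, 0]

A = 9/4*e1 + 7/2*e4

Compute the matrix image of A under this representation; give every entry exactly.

M = (9/4)*rho(e1) + (7/2)*rho(e4), summed entrywise:
Answer: row 1: [9/4, 0, 7/2, 0]; row 2: [0, 9/4, 0, -7/2]; row 3: [-7/2, 0, -9/4, 0]; row 4: [0, 7/2, 0, -9/4]


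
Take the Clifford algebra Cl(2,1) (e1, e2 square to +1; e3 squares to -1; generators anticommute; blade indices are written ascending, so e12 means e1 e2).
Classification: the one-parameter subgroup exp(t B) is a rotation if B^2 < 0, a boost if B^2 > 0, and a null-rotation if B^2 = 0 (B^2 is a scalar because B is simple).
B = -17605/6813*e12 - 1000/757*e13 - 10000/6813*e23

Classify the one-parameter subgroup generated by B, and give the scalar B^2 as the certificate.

B^2 term by term: the squares give (-17605/6813)^2*(e12)^2 + (-1000/757)^2*(e13)^2 + (-10000/6813)^2*(e23)^2 = 309936025/46416969*(-1) + 1000000/573049*(+1) + 100000000/46416969*(+1) = -25/9 (each basis 2-blade squares to minus the product of its generators' squares); cross terms between blades sharing an index anticommute and cancel. So B^2 = -25/9.
Answer: rotation, certificate B^2 = -25/9. Because -25/9 is invariant under every versor sandwich, the classification follows from its sign alone.


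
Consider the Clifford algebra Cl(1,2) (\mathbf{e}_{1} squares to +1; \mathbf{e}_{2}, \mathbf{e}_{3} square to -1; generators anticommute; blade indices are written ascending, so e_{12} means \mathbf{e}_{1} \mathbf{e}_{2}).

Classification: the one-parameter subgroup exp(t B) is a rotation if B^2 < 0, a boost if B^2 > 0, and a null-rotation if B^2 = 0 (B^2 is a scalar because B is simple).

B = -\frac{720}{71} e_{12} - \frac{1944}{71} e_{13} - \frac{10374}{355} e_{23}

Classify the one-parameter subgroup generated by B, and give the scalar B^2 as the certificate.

B^2 term by term: the squares give (-\frac{720}{71})^2*(e_{12})^2 + (-\frac{1944}{71})^2*(e_{13})^2 + (-\frac{10374}{355})^2*(e_{23})^2 = \frac{518400}{5041}*(+1) + \frac{3779136}{5041}*(+1) + \frac{107619876}{126025}*(-1) = -\frac{36}{25} (each basis 2-blade squares to minus the product of its generators' squares); cross terms between blades sharing an index anticommute and cancel. So B^2 = -\frac{36}{25}.
Answer: rotation, certificate B^2 = -\frac{36}{25}. The class reads off the invariant scalar -\frac{36}{25} directly.


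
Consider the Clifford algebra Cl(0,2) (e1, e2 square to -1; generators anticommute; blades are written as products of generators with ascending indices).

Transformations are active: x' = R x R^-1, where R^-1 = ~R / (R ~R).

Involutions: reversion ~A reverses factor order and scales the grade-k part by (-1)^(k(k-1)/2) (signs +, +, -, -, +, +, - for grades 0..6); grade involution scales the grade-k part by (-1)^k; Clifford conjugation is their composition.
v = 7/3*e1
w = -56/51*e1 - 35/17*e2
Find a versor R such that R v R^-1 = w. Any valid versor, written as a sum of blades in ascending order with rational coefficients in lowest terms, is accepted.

Since q(v) = q(w) = -49/9, the sum R = v + w = 21/17*e1 - 35/17*e2 does the job whenever invertible.
Answer: 21/17*e1 - 35/17*e2


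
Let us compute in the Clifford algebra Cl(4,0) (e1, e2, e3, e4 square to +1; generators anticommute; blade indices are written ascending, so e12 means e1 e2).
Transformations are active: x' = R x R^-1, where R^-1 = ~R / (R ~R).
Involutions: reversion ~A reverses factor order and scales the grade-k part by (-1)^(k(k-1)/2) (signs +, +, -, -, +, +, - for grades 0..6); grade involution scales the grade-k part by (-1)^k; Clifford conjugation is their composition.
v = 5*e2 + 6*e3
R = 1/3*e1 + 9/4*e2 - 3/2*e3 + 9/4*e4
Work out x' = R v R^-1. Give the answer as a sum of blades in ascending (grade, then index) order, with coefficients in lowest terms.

~R = 1/3*e1 + 9/4*e2 - 3/2*e3 + 9/4*e4, and R ~R = 899/72, so R^-1 = ~R / (899/72).
R v = 9/4 + 5/3*e12 + 2*e13 + 21*e23 - 45/4*e24 - 27/2*e34
Answer: 108/899*e1 - 3766/899*e2 - 5880/899*e3 + 729/899*e4


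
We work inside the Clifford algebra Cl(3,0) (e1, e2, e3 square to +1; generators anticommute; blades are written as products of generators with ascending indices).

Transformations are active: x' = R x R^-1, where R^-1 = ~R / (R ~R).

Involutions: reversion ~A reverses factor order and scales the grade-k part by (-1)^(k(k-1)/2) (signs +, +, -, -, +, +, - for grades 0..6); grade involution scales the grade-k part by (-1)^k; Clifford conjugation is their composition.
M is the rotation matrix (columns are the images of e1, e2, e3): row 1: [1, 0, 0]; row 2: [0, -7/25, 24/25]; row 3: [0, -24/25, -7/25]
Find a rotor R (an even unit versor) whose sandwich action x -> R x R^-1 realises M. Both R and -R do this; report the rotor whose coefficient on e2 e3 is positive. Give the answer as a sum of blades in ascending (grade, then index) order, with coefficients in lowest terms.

Method: write R = a + b12*e1 e2 + b13*e1 e3 + b23*e2 e3 with a^2 + b12^2 + b13^2 + b23^2 = 1 (so R^-1 = ~R). Expanding the columns R e_j ~R gives tr M = 4a^2 - 1 and, from the antisymmetric part, M21 - M12 = -4a*b12, M13 - M31 = 4a*b13, M32 - M23 = -4a*b23.
Here tr M = 11/25, so a^2 = (1 + tr M)/4 = 9/25 and a = ±3/5. Taking a = 3/5: M21 - M12 = 0, M13 - M31 = 0, M32 - M23 = -48/25, giving b12 = 0, b13 = 0, b23 = 4/5, i.e. R = 3/5 + 4/5*e2 e3.
Its e2 e3 coefficient is already positive.
Answer: 3/5 + 4/5*e2 e3. Why the constraint matters: R and -R act identically through the sandwich — M has trace 11/25 either way — so only the sign condition on e2 e3 picks one of the two preimages.


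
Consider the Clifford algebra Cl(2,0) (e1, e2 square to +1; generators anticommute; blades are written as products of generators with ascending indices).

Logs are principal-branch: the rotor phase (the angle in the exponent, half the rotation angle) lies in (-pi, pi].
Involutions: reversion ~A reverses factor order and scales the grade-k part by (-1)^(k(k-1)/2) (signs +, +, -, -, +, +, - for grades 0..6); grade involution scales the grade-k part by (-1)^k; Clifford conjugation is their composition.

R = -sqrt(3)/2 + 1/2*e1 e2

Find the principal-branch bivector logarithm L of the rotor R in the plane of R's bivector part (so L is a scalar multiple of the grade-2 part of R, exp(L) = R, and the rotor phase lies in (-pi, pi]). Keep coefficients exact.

The scalar part of R is -sqrt(3)/2, which pins the rotor phase on the principal branch; dividing the bivector part by the sine of that phase recovers the unit plane, and L is the phase times that plane.
Concretely: cos(phase) = -sqrt(3)/2 gives phase = ±5*pi/6, and since phase/sin(phase) is even the sign is immaterial: L = (phase/sin(phase)) * <R>_2 = (5*pi/3) * <R>_2.
Answer: 5*pi/6*e1 e2


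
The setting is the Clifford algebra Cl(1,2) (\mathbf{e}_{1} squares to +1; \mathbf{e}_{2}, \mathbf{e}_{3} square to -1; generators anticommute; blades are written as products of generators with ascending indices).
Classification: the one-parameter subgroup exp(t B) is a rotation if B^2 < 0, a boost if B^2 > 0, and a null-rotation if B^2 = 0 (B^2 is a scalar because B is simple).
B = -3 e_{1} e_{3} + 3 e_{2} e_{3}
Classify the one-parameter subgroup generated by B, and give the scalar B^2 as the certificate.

B^2 term by term: the squares give (-3)^2*(e_{1} e_{3})^2 + (3)^2*(e_{2} e_{3})^2 = 9*(+1) + 9*(-1) = 0 (each basis 2-blade squares to minus the product of its generators' squares); cross terms between blades sharing an index anticommute and cancel. So B^2 = 0.
Answer: null-rotation, certificate B^2 = 0. Certificate logic: 0 is a conjugation-invariant scalar, so its sign fixes rotation versus boost versus null-rotation outright.


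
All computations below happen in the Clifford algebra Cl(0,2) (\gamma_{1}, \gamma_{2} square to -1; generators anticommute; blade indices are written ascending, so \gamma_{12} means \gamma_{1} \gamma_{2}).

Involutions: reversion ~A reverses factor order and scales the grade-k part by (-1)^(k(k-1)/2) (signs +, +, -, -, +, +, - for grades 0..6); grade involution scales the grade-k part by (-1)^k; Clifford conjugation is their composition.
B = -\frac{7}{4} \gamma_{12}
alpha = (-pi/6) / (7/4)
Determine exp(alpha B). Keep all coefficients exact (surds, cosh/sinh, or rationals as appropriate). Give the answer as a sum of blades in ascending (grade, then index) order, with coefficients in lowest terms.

B^2 = (-\frac{7}{4})^2*(\gamma_{12})^2 = \frac{49}{16}*(-1) = -\frac{49}{16} (a basis 2-blade squares to minus the product of its generators' squares).
B^2 = -\frac{49}{16} — circular case — the even/odd split gives cos and sin: l = \frac{7}{4}, alpha*l = - \frac{\pi}{6}, so exp(alpha B) = cos(- \frac{\pi}{6}) + (sin(- \frac{\pi}{6})/(\frac{7}{4}))*B = \frac{\sqrt{3}}{2} + (- \frac{2}{7})*B.
Answer: \frac{\sqrt{3}}{2} + \frac{1}{2} \gamma_{12}


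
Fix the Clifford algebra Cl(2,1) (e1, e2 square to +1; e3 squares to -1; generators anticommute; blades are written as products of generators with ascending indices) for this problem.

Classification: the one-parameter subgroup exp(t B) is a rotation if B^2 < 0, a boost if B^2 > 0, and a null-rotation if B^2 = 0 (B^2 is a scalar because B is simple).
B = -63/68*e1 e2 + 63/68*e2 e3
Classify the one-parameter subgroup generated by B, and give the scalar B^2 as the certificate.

B^2 term by term: the squares give (-63/68)^2*(e1 e2)^2 + (63/68)^2*(e2 e3)^2 = 3969/4624*(-1) + 3969/4624*(+1) = 0 (each basis 2-blade squares to minus the product of its generators' squares); cross terms between blades sharing an index anticommute and cancel. So B^2 = 0.
Answer: null-rotation, certificate B^2 = 0. B^2 = 0 is basis-independent, so its sign is the whole story.


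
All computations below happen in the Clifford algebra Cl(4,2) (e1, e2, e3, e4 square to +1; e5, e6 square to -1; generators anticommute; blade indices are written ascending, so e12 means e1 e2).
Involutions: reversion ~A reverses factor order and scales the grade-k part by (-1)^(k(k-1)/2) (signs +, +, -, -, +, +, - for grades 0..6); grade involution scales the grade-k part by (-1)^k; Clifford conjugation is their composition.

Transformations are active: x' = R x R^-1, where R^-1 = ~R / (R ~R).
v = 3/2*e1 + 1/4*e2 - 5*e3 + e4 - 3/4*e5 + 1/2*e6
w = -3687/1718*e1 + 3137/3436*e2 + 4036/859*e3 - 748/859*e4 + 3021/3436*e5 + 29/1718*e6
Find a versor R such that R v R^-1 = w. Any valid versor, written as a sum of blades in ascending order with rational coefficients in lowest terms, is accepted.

Here q(v) = q(w) = 55/2; the classical choice R = v + w = -555/859*e1 + 999/859*e2 - 259/859*e3 + 111/859*e4 + 111/859*e5 + 444/859*e6 then realises v -> w under the sandwich.
Answer: -555/859*e1 + 999/859*e2 - 259/859*e3 + 111/859*e4 + 111/859*e5 + 444/859*e6


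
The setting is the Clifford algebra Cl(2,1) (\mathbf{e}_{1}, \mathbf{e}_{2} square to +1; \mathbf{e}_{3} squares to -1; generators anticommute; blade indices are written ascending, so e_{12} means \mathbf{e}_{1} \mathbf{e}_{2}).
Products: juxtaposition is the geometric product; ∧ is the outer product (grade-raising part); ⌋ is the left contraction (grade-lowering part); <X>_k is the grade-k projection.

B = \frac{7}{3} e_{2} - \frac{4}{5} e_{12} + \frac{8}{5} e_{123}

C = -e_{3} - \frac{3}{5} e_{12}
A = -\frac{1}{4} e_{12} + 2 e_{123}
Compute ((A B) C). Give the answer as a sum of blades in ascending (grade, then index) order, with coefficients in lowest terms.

step 1: 3 - \frac{7}{12} e_{1} + 2 e_{3} - \frac{14}{3} e_{13}
step 2: 2 - \frac{14}{3} e_{1} + \frac{7}{20} e_{2} - 3 e_{3} - \frac{9}{5} e_{12} + \frac{7}{12} e_{13} + \frac{14}{5} e_{23} - \frac{6}{5} e_{123}
Answer: 2 - \frac{14}{3} e_{1} + \frac{7}{20} e_{2} - 3 e_{3} - \frac{9}{5} e_{12} + \frac{7}{12} e_{13} + \frac{14}{5} e_{23} - \frac{6}{5} e_{123}


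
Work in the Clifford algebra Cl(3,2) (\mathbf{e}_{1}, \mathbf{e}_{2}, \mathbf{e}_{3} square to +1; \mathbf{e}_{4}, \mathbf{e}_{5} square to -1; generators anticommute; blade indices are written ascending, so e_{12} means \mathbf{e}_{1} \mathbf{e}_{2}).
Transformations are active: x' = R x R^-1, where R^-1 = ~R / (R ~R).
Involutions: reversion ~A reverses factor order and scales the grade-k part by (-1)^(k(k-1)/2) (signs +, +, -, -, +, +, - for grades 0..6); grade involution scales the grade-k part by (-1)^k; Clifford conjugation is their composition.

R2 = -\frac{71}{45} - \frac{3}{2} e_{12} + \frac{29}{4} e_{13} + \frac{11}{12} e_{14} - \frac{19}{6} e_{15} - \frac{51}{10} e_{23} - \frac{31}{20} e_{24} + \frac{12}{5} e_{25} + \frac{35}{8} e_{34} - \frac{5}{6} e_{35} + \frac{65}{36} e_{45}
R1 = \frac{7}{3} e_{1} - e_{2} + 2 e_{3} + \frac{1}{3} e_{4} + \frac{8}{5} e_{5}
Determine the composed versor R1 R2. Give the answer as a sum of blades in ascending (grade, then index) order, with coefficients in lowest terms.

Distribute over the terms of R1 (each basis-blade product reordered to ascending indices, repeated generators contracted through their squares):
(\frac{7}{3} e_{1}) R2 = -\frac{497}{135} e_{1} - \frac{7}{2} e_{2} + \frac{203}{12} e_{3} + \frac{77}{36} e_{4} - \frac{133}{18} e_{5} - \frac{119}{10} e_{123} - \frac{217}{60} e_{124} + \frac{28}{5} e_{125} + \frac{245}{24} e_{134} - \frac{35}{18} e_{135} + \frac{455}{108} e_{145}
(-e_{2}) R2 = -\frac{3}{2} e_{1} + \frac{71}{45} e_{2} + \frac{51}{10} e_{3} + \frac{31}{20} e_{4} - \frac{12}{5} e_{5} + \frac{29}{4} e_{123} + \frac{11}{12} e_{124} - \frac{19}{6} e_{125} - \frac{35}{8} e_{234} + \frac{5}{6} e_{235} - \frac{65}{36} e_{245}
(2 e_{3}) R2 = -\frac{29}{2} e_{1} + \frac{51}{5} e_{2} - \frac{142}{45} e_{3} + \frac{35}{4} e_{4} - \frac{5}{3} e_{5} - 3 e_{123} - \frac{11}{6} e_{134} + \frac{19}{3} e_{135} + \frac{31}{10} e_{234} - \frac{24}{5} e_{235} + \frac{65}{18} e_{345}
(\frac{1}{3} e_{4}) R2 = \frac{11}{36} e_{1} - \frac{31}{60} e_{2} + \frac{35}{24} e_{3} - \frac{71}{135} e_{4} - \frac{65}{108} e_{5} - \frac{1}{2} e_{124} + \frac{29}{12} e_{134} + \frac{19}{18} e_{145} - \frac{17}{10} e_{234} - \frac{4}{5} e_{245} + \frac{5}{18} e_{345}
(\frac{8}{5} e_{5}) R2 = -\frac{76}{15} e_{1} + \frac{96}{25} e_{2} - \frac{4}{3} e_{3} + \frac{26}{9} e_{4} - \frac{568}{225} e_{5} - \frac{12}{5} e_{125} + \frac{58}{5} e_{135} + \frac{22}{15} e_{145} - \frac{204}{25} e_{235} - \frac{62}{25} e_{245} + 7 e_{345}
Summing the partial products and collecting blades:
Answer: -\frac{13199}{540} e_{1} + \frac{10441}{900} e_{2} + \frac{1367}{72} e_{3} + \frac{7993}{540} e_{4} - \frac{39371}{2700} e_{5} - \frac{153}{20} e_{123} - \frac{16}{5} e_{124} + \frac{1}{30} e_{125} + \frac{259}{24} e_{134} + \frac{1439}{90} e_{135} + \frac{3637}{540} e_{145} - \frac{119}{40} e_{234} - \frac{1819}{150} e_{235} - \frac{4577}{900} e_{245} + \frac{98}{9} e_{345}


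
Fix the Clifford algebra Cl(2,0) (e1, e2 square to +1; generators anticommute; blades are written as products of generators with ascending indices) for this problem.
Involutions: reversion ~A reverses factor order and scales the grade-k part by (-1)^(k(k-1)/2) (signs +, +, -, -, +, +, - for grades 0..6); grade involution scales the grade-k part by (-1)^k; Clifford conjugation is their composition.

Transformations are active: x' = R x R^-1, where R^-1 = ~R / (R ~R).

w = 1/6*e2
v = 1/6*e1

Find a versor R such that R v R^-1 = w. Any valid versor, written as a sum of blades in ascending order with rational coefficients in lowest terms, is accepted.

Since q(v) = q(w) = 1/36, the sum R = v + w = 1/6*e1 + 1/6*e2 does the job whenever invertible.
Answer: 1/6*e1 + 1/6*e2


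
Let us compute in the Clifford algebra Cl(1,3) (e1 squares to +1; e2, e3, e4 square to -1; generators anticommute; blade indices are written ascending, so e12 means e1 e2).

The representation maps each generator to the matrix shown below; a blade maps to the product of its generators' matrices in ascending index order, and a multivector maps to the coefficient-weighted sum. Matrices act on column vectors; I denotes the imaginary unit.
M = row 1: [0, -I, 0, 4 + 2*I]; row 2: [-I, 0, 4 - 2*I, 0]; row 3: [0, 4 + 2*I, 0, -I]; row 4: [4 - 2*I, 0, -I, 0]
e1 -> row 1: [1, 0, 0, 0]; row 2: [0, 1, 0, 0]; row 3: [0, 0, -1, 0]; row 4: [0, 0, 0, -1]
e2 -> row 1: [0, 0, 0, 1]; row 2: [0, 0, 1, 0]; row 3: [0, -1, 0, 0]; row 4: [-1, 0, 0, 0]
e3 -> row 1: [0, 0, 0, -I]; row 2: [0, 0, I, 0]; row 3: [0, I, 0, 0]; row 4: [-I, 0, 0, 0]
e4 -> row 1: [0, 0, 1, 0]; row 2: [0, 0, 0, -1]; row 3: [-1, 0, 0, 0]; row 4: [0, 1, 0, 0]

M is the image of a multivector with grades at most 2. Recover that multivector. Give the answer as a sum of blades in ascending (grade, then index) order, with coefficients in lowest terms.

Method: the blade images are trace-orthogonal — tr(rho(e_A) rho(e_B)^-1) = 4 if A = B and 0 otherwise — and rho(e_A)^-1 = (e_A)^2 * rho(e_A) with (e_A)^2 = +1 or -1, so the coefficient of e_A in the preimage is (e_A)^2 * tr(M rho(e_A))/4.
Nonzero projections over blades of grade <= 2: e12: (e12)^2 = +1, tr(M rho(e12)) = 16, coefficient 4; e13: (e13)^2 = +1, tr(M rho(e13)) = -8, coefficient -2; e34: (e34)^2 = -1, tr(M rho(e34)) = -4, coefficient 1. Every other blade of grade <= 2 projects to 0.
Answer: 4*e12 - 2*e13 + e34


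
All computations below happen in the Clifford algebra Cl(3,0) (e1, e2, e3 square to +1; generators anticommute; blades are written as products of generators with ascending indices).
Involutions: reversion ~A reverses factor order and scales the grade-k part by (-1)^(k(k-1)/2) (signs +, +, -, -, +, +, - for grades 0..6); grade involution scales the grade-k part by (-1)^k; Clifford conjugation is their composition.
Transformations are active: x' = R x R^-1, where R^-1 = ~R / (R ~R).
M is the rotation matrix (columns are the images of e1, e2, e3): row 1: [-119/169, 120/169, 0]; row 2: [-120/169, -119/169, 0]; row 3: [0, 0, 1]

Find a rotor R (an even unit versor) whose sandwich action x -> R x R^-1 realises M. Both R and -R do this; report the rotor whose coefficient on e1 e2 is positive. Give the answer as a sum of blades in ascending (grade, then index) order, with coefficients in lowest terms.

Method: write R = a + b12*e1 e2 + b13*e1 e3 + b23*e2 e3 with a^2 + b12^2 + b13^2 + b23^2 = 1 (so R^-1 = ~R). Expanding the columns R e_j ~R gives tr M = 4a^2 - 1 and, from the antisymmetric part, M21 - M12 = -4a*b12, M13 - M31 = 4a*b13, M32 - M23 = -4a*b23.
Here tr M = -69/169, so a^2 = (1 + tr M)/4 = 25/169 and a = ±5/13. Taking a = 5/13: M21 - M12 = -240/169, M13 - M31 = 0, M32 - M23 = 0, giving b12 = 12/13, b13 = 0, b23 = 0, i.e. R = 5/13 + 12/13*e1 e2.
Its e1 e2 coefficient is already positive.
Answer: 5/13 + 12/13*e1 e2. Sheet selection: the two-to-one cover makes ±R indistinguishable at the matrix level (trace -69/169), so uniqueness comes from the required sign on e1 e2.


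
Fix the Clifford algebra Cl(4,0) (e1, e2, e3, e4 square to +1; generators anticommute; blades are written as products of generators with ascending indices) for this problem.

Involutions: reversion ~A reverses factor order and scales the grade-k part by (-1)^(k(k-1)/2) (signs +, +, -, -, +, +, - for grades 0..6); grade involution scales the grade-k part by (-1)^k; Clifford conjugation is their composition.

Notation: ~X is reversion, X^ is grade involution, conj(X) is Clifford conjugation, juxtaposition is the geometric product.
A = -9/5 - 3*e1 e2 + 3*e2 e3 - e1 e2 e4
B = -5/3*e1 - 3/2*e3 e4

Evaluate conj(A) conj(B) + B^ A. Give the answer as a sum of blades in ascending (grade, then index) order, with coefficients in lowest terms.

first term: -3*e1 - 5*e2 - 37/6*e2 e4 - 27/10*e3 e4 - 7/2*e1 e2 e3 + 9/2*e1 e2 e3 e4
second term: -3*e1 - 5*e2 + 17/6*e2 e4 + 27/10*e3 e4 + 13/2*e1 e2 e3 + 9/2*e1 e2 e3 e4
Answer: -6*e1 - 10*e2 - 10/3*e2 e4 + 3*e1 e2 e3 + 9*e1 e2 e3 e4


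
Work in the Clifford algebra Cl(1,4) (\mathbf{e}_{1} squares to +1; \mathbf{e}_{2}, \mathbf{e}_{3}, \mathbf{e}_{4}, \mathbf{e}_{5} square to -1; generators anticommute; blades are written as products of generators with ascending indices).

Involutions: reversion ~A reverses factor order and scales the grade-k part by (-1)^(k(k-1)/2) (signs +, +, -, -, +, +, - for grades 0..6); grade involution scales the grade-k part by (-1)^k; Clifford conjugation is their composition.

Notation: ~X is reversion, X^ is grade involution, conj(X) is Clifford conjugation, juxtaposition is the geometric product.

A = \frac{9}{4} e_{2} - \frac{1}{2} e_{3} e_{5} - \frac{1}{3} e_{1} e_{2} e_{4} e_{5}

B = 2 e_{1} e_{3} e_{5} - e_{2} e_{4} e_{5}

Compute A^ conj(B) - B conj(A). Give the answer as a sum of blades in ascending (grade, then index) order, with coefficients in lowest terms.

first term: \frac{4}{3} e_{1} - \frac{9}{4} e_{4} e_{5} - \frac{1}{6} e_{2} e_{3} e_{4} + \frac{9}{2} e_{1} e_{2} e_{3} e_{5}
second term: -\frac{4}{3} e_{1} - \frac{9}{4} e_{4} e_{5} - \frac{1}{6} e_{2} e_{3} e_{4} - \frac{9}{2} e_{1} e_{2} e_{3} e_{5}
Answer: \frac{8}{3} e_{1} + 9 e_{1} e_{2} e_{3} e_{5}


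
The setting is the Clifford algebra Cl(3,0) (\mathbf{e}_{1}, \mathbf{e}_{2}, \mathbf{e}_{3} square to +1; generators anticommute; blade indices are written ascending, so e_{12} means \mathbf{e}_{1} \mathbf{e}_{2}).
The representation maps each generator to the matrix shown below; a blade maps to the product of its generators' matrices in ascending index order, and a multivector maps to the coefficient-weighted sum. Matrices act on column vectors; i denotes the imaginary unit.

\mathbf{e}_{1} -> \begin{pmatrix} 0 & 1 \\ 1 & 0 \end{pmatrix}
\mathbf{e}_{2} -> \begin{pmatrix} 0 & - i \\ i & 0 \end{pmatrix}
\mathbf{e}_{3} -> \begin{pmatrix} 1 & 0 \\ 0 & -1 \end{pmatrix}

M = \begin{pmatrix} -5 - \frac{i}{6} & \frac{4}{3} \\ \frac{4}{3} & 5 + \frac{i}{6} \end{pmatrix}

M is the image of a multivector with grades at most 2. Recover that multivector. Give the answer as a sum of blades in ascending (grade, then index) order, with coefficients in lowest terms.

Method: 1, rho(e_{1}), rho(e_{2}), rho(e_{3}) form a trace-orthogonal basis of the 2x2 complex matrices (tr(X Y) = 2 if X = Y, else 0), so M = m0*1 + m1*rho(e_{1}) + m2*rho(e_{2}) + m3*rho(e_{3}) with m0 = tr(M)/2 = 0, m1 = tr(M rho(e_{1}))/2 = \frac{4}{3}, m2 = tr(M rho(e_{2}))/2 = 0, m3 = tr(M rho(e_{3}))/2 = -5 - \frac{i}{6}.
Multiplying table entries, the bivector images are rho(e_{12}) = i*rho(e_{3}), rho(e_{13}) = -i*rho(e_{2}), rho(e_{23}) = i*rho(e_{1}); with real blade coefficients the real parts of m0..m3 are the coefficients of 1, e_{1}, e_{2}, e_{3} and the imaginary parts give the bivectors (e_{23}: Im m1, e_{13}: -Im m2, e_{12}: Im m3).
Answer: \frac{4}{3} e_{1} - 5 e_{3} - \frac{1}{6} e_{12}


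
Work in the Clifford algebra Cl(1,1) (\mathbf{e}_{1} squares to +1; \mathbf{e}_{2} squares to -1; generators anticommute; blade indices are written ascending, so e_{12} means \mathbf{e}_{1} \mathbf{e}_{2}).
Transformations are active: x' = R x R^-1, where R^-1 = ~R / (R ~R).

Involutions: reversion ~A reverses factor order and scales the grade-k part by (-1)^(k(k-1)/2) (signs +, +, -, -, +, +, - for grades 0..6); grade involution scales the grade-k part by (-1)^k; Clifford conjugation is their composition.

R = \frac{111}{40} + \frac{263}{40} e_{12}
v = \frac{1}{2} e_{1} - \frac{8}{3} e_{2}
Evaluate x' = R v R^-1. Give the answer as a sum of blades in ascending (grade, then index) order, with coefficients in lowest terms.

~R = \frac{111}{40} - \frac{263}{40} e_{12}, and R ~R = -\frac{3553}{100}, so R^-1 = ~R / (-\frac{3553}{100}).
R v = \frac{4541}{240} e_{1} - \frac{171}{16} e_{2}
Answer: -\frac{10339}{2992} e_{1} + \frac{38921}{8976} e_{2}


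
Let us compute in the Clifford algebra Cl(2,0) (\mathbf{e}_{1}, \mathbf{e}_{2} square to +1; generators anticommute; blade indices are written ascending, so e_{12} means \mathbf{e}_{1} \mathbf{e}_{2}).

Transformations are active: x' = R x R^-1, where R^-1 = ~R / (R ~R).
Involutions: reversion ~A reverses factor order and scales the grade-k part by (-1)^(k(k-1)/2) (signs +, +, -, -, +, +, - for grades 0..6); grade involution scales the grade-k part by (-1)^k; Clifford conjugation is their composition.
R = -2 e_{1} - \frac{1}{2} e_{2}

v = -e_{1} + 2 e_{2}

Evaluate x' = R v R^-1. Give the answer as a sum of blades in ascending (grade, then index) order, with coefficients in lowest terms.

~R = -2 e_{1} - \frac{1}{2} e_{2}, and R ~R = \frac{17}{4}, so R^-1 = ~R / (\frac{17}{4}).
R v = 1 - \frac{9}{2} e_{12}
Answer: \frac{1}{17} e_{1} - \frac{38}{17} e_{2}


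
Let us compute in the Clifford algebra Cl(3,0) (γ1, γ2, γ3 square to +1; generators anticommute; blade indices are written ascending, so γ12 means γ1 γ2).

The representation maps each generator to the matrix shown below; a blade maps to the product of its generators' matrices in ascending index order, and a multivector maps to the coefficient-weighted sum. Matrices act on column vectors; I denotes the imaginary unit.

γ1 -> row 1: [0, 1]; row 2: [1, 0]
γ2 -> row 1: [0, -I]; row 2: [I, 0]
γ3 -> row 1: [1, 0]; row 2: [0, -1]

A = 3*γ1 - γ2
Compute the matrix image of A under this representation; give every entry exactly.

M = (3)*rho(γ1) + (-1)*rho(γ2), summed entrywise:
Answer: row 1: [0, 3 + I]; row 2: [3 - I, 0]


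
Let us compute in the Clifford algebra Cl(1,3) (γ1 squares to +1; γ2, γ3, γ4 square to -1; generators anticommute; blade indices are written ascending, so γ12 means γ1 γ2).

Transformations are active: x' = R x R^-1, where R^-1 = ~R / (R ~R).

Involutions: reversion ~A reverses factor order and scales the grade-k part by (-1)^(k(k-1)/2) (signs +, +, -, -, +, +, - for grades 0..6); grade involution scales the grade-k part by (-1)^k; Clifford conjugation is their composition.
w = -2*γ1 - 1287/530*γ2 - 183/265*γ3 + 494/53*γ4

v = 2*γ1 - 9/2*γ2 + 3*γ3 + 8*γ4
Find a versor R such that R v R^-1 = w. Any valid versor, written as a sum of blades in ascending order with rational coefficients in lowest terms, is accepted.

A norm check does it: q(v) = q(w) = -357/4, hence R = v + w = -1836/265*γ2 + 612/265*γ3 + 918/53*γ4 realises the map — parallel part kept, (v - w)/2 negated, v carried to w.
Answer: -1836/265*γ2 + 612/265*γ3 + 918/53*γ4


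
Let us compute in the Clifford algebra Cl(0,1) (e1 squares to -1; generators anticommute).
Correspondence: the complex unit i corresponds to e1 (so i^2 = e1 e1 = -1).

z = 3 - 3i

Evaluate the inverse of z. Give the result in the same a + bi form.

In blades: z = 3 - 3*e1.
With qbar = 3 + 3*e1 (scalar fixed, mapped units negated), z qbar = 18 (the sum of squared coefficients), so z^-1 = qbar / (18) = 1/6 + 1/6*e1; translating back:
Answer: 1/6 + 1/6*i


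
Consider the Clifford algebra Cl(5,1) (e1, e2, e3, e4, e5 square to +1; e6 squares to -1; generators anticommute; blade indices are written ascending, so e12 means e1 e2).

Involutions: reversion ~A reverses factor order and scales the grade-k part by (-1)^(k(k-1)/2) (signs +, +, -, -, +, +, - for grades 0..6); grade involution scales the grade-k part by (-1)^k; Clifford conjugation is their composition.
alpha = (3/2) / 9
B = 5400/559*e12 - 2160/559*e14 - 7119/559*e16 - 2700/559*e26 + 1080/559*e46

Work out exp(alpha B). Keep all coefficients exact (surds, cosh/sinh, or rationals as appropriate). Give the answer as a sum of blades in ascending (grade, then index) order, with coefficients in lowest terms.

B^2 term by term: the squares give (5400/559)^2*(e12)^2 + (-2160/559)^2*(e14)^2 + (-7119/559)^2*(e16)^2 + (-2700/559)^2*(e26)^2 + (1080/559)^2*(e46)^2 = 29160000/312481*(-1) + 4665600/312481*(-1) + 50680161/312481*(+1) + 7290000/312481*(+1) + 1166400/312481*(+1) = 81 (each basis 2-blade squares to minus the product of its generators' squares); cross terms between blades sharing an index anticommute and cancel; the commuting (index-disjoint) pairs give grade-4 terms 2*c*c'*(blade product), which cancel blade by blade — e1246: 11664000/312481 - 11664000/312481 = 0 — confirming B is simple. So B^2 = 81.
B^2 = 81 — the series telescopes hyperbolically here: l = 9, alpha*l = 3/2, so exp(alpha B) = cosh(3/2) + (sinh(3/2)/9)*B = cosh(3/2) + (sinh(3/2)/9)*B.
Answer: cosh(3/2) + 600*sinh(3/2)/559*e12 - 240*sinh(3/2)/559*e14 - 791*sinh(3/2)/559*e16 - 300*sinh(3/2)/559*e26 + 120*sinh(3/2)/559*e46


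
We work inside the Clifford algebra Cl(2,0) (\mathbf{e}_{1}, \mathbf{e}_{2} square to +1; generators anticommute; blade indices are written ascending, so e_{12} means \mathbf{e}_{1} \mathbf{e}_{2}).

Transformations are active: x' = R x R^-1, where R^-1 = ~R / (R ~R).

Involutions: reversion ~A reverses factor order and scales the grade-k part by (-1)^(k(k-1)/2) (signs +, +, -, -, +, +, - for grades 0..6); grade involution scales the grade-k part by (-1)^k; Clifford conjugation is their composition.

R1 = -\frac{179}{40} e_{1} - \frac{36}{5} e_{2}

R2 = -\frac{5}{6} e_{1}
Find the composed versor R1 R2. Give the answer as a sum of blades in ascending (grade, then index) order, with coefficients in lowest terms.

Distribute over the terms of R2 (each basis-blade product reordered to ascending indices, repeated generators contracted through their squares):
R1 (-\frac{5}{6} e_{1}) = \frac{179}{48} - 6 e_{12}
Answer: \frac{179}{48} - 6 e_{12}


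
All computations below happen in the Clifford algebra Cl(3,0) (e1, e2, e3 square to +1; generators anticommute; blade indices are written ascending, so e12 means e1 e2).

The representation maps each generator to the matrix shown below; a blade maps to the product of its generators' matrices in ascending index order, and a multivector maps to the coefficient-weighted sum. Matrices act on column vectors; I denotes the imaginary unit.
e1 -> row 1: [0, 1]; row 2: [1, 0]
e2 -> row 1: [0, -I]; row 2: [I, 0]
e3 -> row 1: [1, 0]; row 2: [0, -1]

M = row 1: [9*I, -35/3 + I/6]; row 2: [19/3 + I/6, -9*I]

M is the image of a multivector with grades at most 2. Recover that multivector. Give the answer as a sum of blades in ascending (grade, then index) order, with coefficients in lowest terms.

Method: 1, rho(e1), rho(e2), rho(e3) form a trace-orthogonal basis of the 2x2 complex matrices (tr(X Y) = 2 if X = Y, else 0), so M = m0*1 + m1*rho(e1) + m2*rho(e2) + m3*rho(e3) with m0 = tr(M)/2 = 0, m1 = tr(M rho(e1))/2 = -8/3 + I/6, m2 = tr(M rho(e2))/2 = -9*I, m3 = tr(M rho(e3))/2 = 9*I.
Multiplying table entries, the bivector images are rho(e12) = I*rho(e3), rho(e13) = -I*rho(e2), rho(e23) = I*rho(e1); with real blade coefficients the real parts of m0..m3 are the coefficients of 1, e1, e2, e3 and the imaginary parts give the bivectors (e23: Im m1, e13: -Im m2, e12: Im m3).
Answer: -8/3*e1 + 9*e12 + 9*e13 + 1/6*e23


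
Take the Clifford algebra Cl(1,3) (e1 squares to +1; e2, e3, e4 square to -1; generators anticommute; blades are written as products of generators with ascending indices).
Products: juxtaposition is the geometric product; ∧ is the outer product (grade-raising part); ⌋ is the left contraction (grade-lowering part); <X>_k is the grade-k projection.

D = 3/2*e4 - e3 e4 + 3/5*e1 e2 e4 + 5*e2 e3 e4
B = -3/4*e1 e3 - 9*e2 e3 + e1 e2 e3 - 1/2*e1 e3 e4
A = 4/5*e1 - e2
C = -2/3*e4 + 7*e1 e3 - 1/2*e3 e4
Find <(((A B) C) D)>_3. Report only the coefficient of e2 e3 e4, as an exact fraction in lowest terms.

step 1: -48/5*e3 - e1 e3 + 4/5*e2 e3 - 2/5*e3 e4 - 159/20*e1 e2 e3 - 1/2*e1 e2 e3 e4
step 2: -36/5 - 336/5*e1 + 1113/20*e2 - 4/15*e3 - 24/5*e4 - 117/20*e1 e2 - 33/10*e1 e4 + 39/10*e2 e4 + 32/5*e3 e4 - 1/3*e1 e2 e3 - 159/40*e1 e2 e4 + 2/3*e1 e3 e4 - 8/15*e2 e3 e4 + 53/10*e1 e2 e3 e4
step 3: 7991/600 + 8933/300*e1 - 10921/300*e2 + 288/25*e3 - 4373/300*e4 + 12971/1200*e1 e2 - 3451/200*e1 e3 - 19723/300*e1 e4 + 41/2*e2 e3 + 25093/600*e2 e4 - 5433/20*e3 e4 + 1737/200*e1 e2 e3 - 8057/600*e1 e2 e4 + 1929/20*e1 e3 e4 - 1833/20*e2 e3 e4 - 33081/100*e1 e2 e3 e4
step 4: 1737/200*e1 e2 e3 - 8057/600*e1 e2 e4 + 1929/20*e1 e3 e4 - 1833/20*e2 e3 e4
Answer: -1833/20


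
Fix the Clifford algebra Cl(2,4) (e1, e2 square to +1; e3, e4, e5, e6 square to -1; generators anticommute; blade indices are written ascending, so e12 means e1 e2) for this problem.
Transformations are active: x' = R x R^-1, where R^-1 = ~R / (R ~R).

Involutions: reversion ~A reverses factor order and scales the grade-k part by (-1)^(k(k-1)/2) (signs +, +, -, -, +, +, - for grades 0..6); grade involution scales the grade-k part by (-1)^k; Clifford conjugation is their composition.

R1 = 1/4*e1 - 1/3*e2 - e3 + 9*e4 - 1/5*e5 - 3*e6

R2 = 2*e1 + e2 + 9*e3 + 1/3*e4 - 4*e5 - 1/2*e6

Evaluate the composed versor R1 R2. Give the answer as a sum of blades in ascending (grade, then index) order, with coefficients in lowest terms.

Distribute over the terms of R1 (each basis-blade product reordered to ascending indices, repeated generators contracted through their squares):
(1/4*e1) R2 = 1/2 + 1/4*e12 + 9/4*e13 + 1/12*e14 - e15 - 1/8*e16
(-1/3*e2) R2 = -1/3 + 2/3*e12 - 3*e23 - 1/9*e24 + 4/3*e25 + 1/6*e26
(-e3) R2 = 9 + 2*e13 + e23 - 1/3*e34 + 4*e35 + 1/2*e36
(9*e4) R2 = -3 - 18*e14 - 9*e24 - 81*e34 - 36*e45 - 9/2*e46
(-1/5*e5) R2 = -4/5 + 2/5*e15 + 1/5*e25 + 9/5*e35 + 1/15*e45 + 1/10*e56
(-3*e6) R2 = -3/2 + 6*e16 + 3*e26 + 27*e36 + e46 - 12*e56
Summing the partial products and collecting blades:
Answer: 58/15 + 11/12*e12 + 17/4*e13 - 215/12*e14 - 3/5*e15 + 47/8*e16 - 2*e23 - 82/9*e24 + 23/15*e25 + 19/6*e26 - 244/3*e34 + 29/5*e35 + 55/2*e36 - 539/15*e45 - 7/2*e46 - 119/10*e56


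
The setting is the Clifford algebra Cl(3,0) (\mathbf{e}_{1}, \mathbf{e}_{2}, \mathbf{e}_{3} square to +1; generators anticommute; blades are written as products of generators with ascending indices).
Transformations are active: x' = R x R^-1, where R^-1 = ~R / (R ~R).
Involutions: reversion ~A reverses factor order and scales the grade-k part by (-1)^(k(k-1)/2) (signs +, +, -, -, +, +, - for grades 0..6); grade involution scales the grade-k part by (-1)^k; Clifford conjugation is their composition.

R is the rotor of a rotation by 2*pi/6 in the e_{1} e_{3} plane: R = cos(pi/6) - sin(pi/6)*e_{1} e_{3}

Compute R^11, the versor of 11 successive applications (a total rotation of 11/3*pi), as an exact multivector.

Half-angle bookkeeping: 11 applications in e_{1} e_{3} add up to rotor phase 11*pi/6 = \frac{11 \pi}{6}, so R^11 = cos(\frac{11 \pi}{6}) - sin(\frac{11 \pi}{6})*e_{1} e_{3}.
cos(\frac{11 \pi}{6}) = \frac{\sqrt{3}}{2} and sin(\frac{11 \pi}{6}) = - \frac{1}{2}, so R^11 = \frac{\sqrt{3}}{2} + \frac{1}{2} e_{1} e_{3}. The net rotation is 5/3*pi (after discarding 1 full turn, each of which contributes a factor -1 to the rotor); the rotor keeps the half-angle phase exactly.
Answer: \frac{\sqrt{3}}{2} + \frac{1}{2} e_{1} e_{3}


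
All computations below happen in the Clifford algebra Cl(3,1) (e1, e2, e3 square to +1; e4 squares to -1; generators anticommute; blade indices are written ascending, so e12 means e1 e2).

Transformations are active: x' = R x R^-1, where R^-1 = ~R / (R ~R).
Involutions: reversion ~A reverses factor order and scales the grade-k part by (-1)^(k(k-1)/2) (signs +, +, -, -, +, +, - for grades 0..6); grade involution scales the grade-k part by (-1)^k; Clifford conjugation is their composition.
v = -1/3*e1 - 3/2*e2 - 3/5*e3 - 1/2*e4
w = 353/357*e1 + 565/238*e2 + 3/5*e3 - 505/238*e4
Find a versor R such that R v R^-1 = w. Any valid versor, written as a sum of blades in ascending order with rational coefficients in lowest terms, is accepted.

Equal squares first: v^2 = w^2 = 556/225. Then v + w = 78/119*e1 + 104/119*e2 - 312/119*e4 is a versor taking v to w, provided it is invertible.
Answer: 78/119*e1 + 104/119*e2 - 312/119*e4


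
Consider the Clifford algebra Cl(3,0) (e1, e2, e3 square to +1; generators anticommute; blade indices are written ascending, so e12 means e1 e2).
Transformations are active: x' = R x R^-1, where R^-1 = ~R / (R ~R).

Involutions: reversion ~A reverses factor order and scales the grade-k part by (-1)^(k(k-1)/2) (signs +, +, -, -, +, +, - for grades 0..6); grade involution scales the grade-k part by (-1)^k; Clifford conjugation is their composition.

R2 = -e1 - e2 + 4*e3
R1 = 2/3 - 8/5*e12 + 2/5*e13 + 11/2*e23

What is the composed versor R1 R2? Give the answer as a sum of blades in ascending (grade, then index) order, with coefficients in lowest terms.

Distribute over the terms of R2 (each basis-blade product reordered to ascending indices, repeated generators contracted through their squares):
R1 (-e1) = -2/3*e1 - 8/5*e2 + 2/5*e3 - 11/2*e123
R1 (-e2) = 8/5*e1 - 2/3*e2 + 11/2*e3 + 2/5*e123
R1 (4*e3) = 8/5*e1 + 22*e2 + 8/3*e3 - 32/5*e123
Summing the partial products and collecting blades:
Answer: 38/15*e1 + 296/15*e2 + 257/30*e3 - 23/2*e123


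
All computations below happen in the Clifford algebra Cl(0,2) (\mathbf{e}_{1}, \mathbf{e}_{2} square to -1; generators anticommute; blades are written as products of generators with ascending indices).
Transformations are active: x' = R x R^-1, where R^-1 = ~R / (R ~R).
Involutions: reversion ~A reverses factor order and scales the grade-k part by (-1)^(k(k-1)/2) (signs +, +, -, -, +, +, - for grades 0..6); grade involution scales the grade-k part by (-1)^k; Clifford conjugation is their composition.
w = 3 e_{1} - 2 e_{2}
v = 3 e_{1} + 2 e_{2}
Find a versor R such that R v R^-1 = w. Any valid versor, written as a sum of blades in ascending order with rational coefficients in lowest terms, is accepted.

R = v + w = 6 e_{1} works: the equal norms (-13) guarantee its sandwich swaps v into w.
Answer: 6 e_{1}


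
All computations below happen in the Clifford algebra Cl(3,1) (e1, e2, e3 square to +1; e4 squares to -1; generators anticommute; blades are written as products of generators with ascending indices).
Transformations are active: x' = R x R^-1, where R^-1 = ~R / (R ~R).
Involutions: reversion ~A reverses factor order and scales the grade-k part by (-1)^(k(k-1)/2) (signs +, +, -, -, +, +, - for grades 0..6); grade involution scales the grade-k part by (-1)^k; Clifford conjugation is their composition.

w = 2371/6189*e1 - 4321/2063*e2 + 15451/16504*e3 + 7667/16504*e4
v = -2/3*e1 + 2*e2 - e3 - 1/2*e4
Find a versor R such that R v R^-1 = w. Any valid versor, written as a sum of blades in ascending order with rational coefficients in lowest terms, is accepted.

Construction: equal norms (both 187/36) license R = v + w = -585/2063*e1 - 195/2063*e2 - 1053/16504*e3 - 585/16504*e4 — nothing changes along that direction, while (v - w)/2 changes sign, so v maps onto w.
Answer: -585/2063*e1 - 195/2063*e2 - 1053/16504*e3 - 585/16504*e4
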